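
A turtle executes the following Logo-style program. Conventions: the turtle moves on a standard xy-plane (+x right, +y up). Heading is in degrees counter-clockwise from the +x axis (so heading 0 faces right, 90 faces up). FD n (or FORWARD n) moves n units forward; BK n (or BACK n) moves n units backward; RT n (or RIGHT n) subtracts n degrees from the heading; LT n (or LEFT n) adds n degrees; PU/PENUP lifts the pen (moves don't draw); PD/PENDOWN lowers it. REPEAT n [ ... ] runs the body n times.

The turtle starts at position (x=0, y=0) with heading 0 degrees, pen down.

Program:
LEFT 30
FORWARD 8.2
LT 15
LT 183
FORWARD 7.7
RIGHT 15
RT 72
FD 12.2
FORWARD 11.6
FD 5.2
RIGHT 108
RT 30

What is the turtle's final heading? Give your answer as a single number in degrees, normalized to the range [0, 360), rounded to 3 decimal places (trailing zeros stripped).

Answer: 3

Derivation:
Executing turtle program step by step:
Start: pos=(0,0), heading=0, pen down
LT 30: heading 0 -> 30
FD 8.2: (0,0) -> (7.101,4.1) [heading=30, draw]
LT 15: heading 30 -> 45
LT 183: heading 45 -> 228
FD 7.7: (7.101,4.1) -> (1.949,-1.622) [heading=228, draw]
RT 15: heading 228 -> 213
RT 72: heading 213 -> 141
FD 12.2: (1.949,-1.622) -> (-7.532,6.055) [heading=141, draw]
FD 11.6: (-7.532,6.055) -> (-16.547,13.356) [heading=141, draw]
FD 5.2: (-16.547,13.356) -> (-20.588,16.628) [heading=141, draw]
RT 108: heading 141 -> 33
RT 30: heading 33 -> 3
Final: pos=(-20.588,16.628), heading=3, 5 segment(s) drawn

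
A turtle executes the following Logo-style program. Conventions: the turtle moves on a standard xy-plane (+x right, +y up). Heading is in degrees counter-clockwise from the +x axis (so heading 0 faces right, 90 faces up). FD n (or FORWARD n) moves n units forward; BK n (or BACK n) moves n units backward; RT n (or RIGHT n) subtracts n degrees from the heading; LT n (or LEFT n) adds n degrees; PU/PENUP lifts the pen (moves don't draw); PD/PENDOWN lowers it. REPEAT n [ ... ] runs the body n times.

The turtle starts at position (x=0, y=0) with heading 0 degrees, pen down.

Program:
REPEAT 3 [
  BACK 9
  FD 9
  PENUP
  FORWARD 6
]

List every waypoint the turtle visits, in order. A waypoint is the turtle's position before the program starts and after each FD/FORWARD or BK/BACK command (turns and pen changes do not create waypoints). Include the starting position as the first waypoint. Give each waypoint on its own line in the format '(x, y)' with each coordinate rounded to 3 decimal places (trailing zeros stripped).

Executing turtle program step by step:
Start: pos=(0,0), heading=0, pen down
REPEAT 3 [
  -- iteration 1/3 --
  BK 9: (0,0) -> (-9,0) [heading=0, draw]
  FD 9: (-9,0) -> (0,0) [heading=0, draw]
  PU: pen up
  FD 6: (0,0) -> (6,0) [heading=0, move]
  -- iteration 2/3 --
  BK 9: (6,0) -> (-3,0) [heading=0, move]
  FD 9: (-3,0) -> (6,0) [heading=0, move]
  PU: pen up
  FD 6: (6,0) -> (12,0) [heading=0, move]
  -- iteration 3/3 --
  BK 9: (12,0) -> (3,0) [heading=0, move]
  FD 9: (3,0) -> (12,0) [heading=0, move]
  PU: pen up
  FD 6: (12,0) -> (18,0) [heading=0, move]
]
Final: pos=(18,0), heading=0, 2 segment(s) drawn
Waypoints (10 total):
(0, 0)
(-9, 0)
(0, 0)
(6, 0)
(-3, 0)
(6, 0)
(12, 0)
(3, 0)
(12, 0)
(18, 0)

Answer: (0, 0)
(-9, 0)
(0, 0)
(6, 0)
(-3, 0)
(6, 0)
(12, 0)
(3, 0)
(12, 0)
(18, 0)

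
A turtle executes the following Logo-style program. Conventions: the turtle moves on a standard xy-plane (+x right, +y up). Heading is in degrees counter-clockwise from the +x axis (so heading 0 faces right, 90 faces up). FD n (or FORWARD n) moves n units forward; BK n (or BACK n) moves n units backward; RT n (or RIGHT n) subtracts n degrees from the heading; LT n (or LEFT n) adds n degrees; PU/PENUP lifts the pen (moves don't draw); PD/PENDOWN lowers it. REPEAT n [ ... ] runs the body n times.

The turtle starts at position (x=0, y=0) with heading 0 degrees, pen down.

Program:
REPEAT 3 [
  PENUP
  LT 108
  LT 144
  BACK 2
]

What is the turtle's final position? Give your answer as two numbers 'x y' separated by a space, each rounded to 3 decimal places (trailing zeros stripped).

Executing turtle program step by step:
Start: pos=(0,0), heading=0, pen down
REPEAT 3 [
  -- iteration 1/3 --
  PU: pen up
  LT 108: heading 0 -> 108
  LT 144: heading 108 -> 252
  BK 2: (0,0) -> (0.618,1.902) [heading=252, move]
  -- iteration 2/3 --
  PU: pen up
  LT 108: heading 252 -> 0
  LT 144: heading 0 -> 144
  BK 2: (0.618,1.902) -> (2.236,0.727) [heading=144, move]
  -- iteration 3/3 --
  PU: pen up
  LT 108: heading 144 -> 252
  LT 144: heading 252 -> 36
  BK 2: (2.236,0.727) -> (0.618,-0.449) [heading=36, move]
]
Final: pos=(0.618,-0.449), heading=36, 0 segment(s) drawn

Answer: 0.618 -0.449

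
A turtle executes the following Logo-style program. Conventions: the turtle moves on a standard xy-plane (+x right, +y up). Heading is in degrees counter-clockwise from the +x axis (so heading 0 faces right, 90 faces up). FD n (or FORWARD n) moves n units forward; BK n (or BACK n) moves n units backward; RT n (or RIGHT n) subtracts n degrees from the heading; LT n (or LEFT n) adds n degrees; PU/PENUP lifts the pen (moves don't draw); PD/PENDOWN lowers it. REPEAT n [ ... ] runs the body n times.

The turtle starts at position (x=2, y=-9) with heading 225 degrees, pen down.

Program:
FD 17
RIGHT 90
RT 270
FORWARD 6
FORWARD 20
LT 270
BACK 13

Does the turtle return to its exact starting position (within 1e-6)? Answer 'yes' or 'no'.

Answer: no

Derivation:
Executing turtle program step by step:
Start: pos=(2,-9), heading=225, pen down
FD 17: (2,-9) -> (-10.021,-21.021) [heading=225, draw]
RT 90: heading 225 -> 135
RT 270: heading 135 -> 225
FD 6: (-10.021,-21.021) -> (-14.263,-25.263) [heading=225, draw]
FD 20: (-14.263,-25.263) -> (-28.406,-39.406) [heading=225, draw]
LT 270: heading 225 -> 135
BK 13: (-28.406,-39.406) -> (-19.213,-48.598) [heading=135, draw]
Final: pos=(-19.213,-48.598), heading=135, 4 segment(s) drawn

Start position: (2, -9)
Final position: (-19.213, -48.598)
Distance = 44.922; >= 1e-6 -> NOT closed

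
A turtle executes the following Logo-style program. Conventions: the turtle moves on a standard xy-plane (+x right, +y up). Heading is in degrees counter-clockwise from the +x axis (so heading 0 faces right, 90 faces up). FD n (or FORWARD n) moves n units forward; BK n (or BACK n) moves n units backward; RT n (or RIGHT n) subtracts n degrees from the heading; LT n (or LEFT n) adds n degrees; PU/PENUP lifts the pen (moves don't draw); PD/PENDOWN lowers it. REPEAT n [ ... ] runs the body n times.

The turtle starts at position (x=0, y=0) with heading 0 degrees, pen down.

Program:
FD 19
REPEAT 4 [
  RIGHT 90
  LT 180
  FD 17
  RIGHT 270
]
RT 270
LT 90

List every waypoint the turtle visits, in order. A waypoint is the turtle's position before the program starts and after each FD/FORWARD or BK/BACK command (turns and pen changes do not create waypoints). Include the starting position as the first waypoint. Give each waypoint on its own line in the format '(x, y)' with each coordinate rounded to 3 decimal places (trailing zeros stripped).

Executing turtle program step by step:
Start: pos=(0,0), heading=0, pen down
FD 19: (0,0) -> (19,0) [heading=0, draw]
REPEAT 4 [
  -- iteration 1/4 --
  RT 90: heading 0 -> 270
  LT 180: heading 270 -> 90
  FD 17: (19,0) -> (19,17) [heading=90, draw]
  RT 270: heading 90 -> 180
  -- iteration 2/4 --
  RT 90: heading 180 -> 90
  LT 180: heading 90 -> 270
  FD 17: (19,17) -> (19,0) [heading=270, draw]
  RT 270: heading 270 -> 0
  -- iteration 3/4 --
  RT 90: heading 0 -> 270
  LT 180: heading 270 -> 90
  FD 17: (19,0) -> (19,17) [heading=90, draw]
  RT 270: heading 90 -> 180
  -- iteration 4/4 --
  RT 90: heading 180 -> 90
  LT 180: heading 90 -> 270
  FD 17: (19,17) -> (19,0) [heading=270, draw]
  RT 270: heading 270 -> 0
]
RT 270: heading 0 -> 90
LT 90: heading 90 -> 180
Final: pos=(19,0), heading=180, 5 segment(s) drawn
Waypoints (6 total):
(0, 0)
(19, 0)
(19, 17)
(19, 0)
(19, 17)
(19, 0)

Answer: (0, 0)
(19, 0)
(19, 17)
(19, 0)
(19, 17)
(19, 0)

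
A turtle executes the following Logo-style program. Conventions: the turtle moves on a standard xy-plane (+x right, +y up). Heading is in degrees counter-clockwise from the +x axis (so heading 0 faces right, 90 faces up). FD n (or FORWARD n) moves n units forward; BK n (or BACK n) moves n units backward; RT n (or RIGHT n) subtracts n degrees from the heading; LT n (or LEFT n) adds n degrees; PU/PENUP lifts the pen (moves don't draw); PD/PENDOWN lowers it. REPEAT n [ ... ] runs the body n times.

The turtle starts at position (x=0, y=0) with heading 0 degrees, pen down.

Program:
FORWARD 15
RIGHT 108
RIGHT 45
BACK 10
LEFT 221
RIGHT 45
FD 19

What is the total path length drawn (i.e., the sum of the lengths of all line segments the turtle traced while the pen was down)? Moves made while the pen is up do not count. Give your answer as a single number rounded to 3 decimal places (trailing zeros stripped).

Executing turtle program step by step:
Start: pos=(0,0), heading=0, pen down
FD 15: (0,0) -> (15,0) [heading=0, draw]
RT 108: heading 0 -> 252
RT 45: heading 252 -> 207
BK 10: (15,0) -> (23.91,4.54) [heading=207, draw]
LT 221: heading 207 -> 68
RT 45: heading 68 -> 23
FD 19: (23.91,4.54) -> (41.4,11.964) [heading=23, draw]
Final: pos=(41.4,11.964), heading=23, 3 segment(s) drawn

Segment lengths:
  seg 1: (0,0) -> (15,0), length = 15
  seg 2: (15,0) -> (23.91,4.54), length = 10
  seg 3: (23.91,4.54) -> (41.4,11.964), length = 19
Total = 44

Answer: 44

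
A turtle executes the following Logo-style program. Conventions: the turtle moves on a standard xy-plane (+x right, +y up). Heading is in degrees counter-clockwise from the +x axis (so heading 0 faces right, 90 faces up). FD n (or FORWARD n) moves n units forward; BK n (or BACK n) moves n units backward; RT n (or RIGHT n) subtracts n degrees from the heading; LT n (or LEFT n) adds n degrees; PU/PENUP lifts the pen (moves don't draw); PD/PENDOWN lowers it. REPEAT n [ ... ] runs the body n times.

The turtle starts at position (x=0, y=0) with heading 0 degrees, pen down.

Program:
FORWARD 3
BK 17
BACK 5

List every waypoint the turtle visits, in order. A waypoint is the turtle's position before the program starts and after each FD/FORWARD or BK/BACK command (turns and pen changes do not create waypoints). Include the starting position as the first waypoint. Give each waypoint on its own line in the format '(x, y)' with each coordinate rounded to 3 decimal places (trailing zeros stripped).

Executing turtle program step by step:
Start: pos=(0,0), heading=0, pen down
FD 3: (0,0) -> (3,0) [heading=0, draw]
BK 17: (3,0) -> (-14,0) [heading=0, draw]
BK 5: (-14,0) -> (-19,0) [heading=0, draw]
Final: pos=(-19,0), heading=0, 3 segment(s) drawn
Waypoints (4 total):
(0, 0)
(3, 0)
(-14, 0)
(-19, 0)

Answer: (0, 0)
(3, 0)
(-14, 0)
(-19, 0)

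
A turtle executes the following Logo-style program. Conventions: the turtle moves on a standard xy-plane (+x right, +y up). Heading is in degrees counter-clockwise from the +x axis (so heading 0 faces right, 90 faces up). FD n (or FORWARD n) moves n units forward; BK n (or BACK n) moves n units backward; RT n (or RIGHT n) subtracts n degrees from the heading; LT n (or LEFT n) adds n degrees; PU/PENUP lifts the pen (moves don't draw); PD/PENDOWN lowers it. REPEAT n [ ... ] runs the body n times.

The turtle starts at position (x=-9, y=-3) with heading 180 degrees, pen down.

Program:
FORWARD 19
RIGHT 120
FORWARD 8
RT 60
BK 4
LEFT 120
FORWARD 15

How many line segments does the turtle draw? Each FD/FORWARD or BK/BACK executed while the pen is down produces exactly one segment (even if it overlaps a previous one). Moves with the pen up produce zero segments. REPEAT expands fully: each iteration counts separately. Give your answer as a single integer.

Executing turtle program step by step:
Start: pos=(-9,-3), heading=180, pen down
FD 19: (-9,-3) -> (-28,-3) [heading=180, draw]
RT 120: heading 180 -> 60
FD 8: (-28,-3) -> (-24,3.928) [heading=60, draw]
RT 60: heading 60 -> 0
BK 4: (-24,3.928) -> (-28,3.928) [heading=0, draw]
LT 120: heading 0 -> 120
FD 15: (-28,3.928) -> (-35.5,16.919) [heading=120, draw]
Final: pos=(-35.5,16.919), heading=120, 4 segment(s) drawn
Segments drawn: 4

Answer: 4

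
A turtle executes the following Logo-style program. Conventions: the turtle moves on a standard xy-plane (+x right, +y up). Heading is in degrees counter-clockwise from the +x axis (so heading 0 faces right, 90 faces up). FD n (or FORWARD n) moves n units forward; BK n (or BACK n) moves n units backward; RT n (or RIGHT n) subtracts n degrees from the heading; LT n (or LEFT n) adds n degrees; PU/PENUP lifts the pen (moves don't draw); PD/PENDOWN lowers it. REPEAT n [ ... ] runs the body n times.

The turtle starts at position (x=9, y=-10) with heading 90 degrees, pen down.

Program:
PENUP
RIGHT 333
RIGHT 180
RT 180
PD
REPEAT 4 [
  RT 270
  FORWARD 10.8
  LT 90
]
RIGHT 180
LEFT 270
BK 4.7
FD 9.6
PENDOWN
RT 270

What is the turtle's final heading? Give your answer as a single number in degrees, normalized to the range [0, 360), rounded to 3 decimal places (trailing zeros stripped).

Executing turtle program step by step:
Start: pos=(9,-10), heading=90, pen down
PU: pen up
RT 333: heading 90 -> 117
RT 180: heading 117 -> 297
RT 180: heading 297 -> 117
PD: pen down
REPEAT 4 [
  -- iteration 1/4 --
  RT 270: heading 117 -> 207
  FD 10.8: (9,-10) -> (-0.623,-14.903) [heading=207, draw]
  LT 90: heading 207 -> 297
  -- iteration 2/4 --
  RT 270: heading 297 -> 27
  FD 10.8: (-0.623,-14.903) -> (9,-10) [heading=27, draw]
  LT 90: heading 27 -> 117
  -- iteration 3/4 --
  RT 270: heading 117 -> 207
  FD 10.8: (9,-10) -> (-0.623,-14.903) [heading=207, draw]
  LT 90: heading 207 -> 297
  -- iteration 4/4 --
  RT 270: heading 297 -> 27
  FD 10.8: (-0.623,-14.903) -> (9,-10) [heading=27, draw]
  LT 90: heading 27 -> 117
]
RT 180: heading 117 -> 297
LT 270: heading 297 -> 207
BK 4.7: (9,-10) -> (13.188,-7.866) [heading=207, draw]
FD 9.6: (13.188,-7.866) -> (4.634,-12.225) [heading=207, draw]
PD: pen down
RT 270: heading 207 -> 297
Final: pos=(4.634,-12.225), heading=297, 6 segment(s) drawn

Answer: 297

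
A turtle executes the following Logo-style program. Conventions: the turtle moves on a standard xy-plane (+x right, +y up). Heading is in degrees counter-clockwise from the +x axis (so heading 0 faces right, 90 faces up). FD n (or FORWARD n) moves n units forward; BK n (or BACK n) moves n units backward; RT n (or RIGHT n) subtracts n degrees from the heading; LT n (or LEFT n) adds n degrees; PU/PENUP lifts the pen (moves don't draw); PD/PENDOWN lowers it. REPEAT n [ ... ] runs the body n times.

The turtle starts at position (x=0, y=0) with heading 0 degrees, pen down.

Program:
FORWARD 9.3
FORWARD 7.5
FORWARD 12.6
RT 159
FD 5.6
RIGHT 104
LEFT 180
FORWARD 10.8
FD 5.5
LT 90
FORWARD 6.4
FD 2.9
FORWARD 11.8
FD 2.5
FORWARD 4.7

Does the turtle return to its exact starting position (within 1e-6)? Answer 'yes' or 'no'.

Executing turtle program step by step:
Start: pos=(0,0), heading=0, pen down
FD 9.3: (0,0) -> (9.3,0) [heading=0, draw]
FD 7.5: (9.3,0) -> (16.8,0) [heading=0, draw]
FD 12.6: (16.8,0) -> (29.4,0) [heading=0, draw]
RT 159: heading 0 -> 201
FD 5.6: (29.4,0) -> (24.172,-2.007) [heading=201, draw]
RT 104: heading 201 -> 97
LT 180: heading 97 -> 277
FD 10.8: (24.172,-2.007) -> (25.488,-12.726) [heading=277, draw]
FD 5.5: (25.488,-12.726) -> (26.158,-18.185) [heading=277, draw]
LT 90: heading 277 -> 7
FD 6.4: (26.158,-18.185) -> (32.511,-17.405) [heading=7, draw]
FD 2.9: (32.511,-17.405) -> (35.389,-17.052) [heading=7, draw]
FD 11.8: (35.389,-17.052) -> (47.101,-15.614) [heading=7, draw]
FD 2.5: (47.101,-15.614) -> (49.583,-15.309) [heading=7, draw]
FD 4.7: (49.583,-15.309) -> (54.247,-14.736) [heading=7, draw]
Final: pos=(54.247,-14.736), heading=7, 11 segment(s) drawn

Start position: (0, 0)
Final position: (54.247, -14.736)
Distance = 56.213; >= 1e-6 -> NOT closed

Answer: no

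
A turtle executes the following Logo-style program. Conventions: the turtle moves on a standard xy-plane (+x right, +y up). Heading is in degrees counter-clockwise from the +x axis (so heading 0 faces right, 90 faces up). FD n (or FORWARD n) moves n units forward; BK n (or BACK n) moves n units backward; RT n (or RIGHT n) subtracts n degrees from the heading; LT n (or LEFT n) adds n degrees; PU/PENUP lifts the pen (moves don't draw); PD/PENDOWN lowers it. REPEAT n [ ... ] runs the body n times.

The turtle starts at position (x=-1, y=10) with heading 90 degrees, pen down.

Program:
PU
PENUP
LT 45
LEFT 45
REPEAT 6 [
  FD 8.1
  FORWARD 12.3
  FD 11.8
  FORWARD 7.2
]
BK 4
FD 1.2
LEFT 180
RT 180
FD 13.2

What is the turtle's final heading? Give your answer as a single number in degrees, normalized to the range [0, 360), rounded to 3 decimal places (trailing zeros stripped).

Executing turtle program step by step:
Start: pos=(-1,10), heading=90, pen down
PU: pen up
PU: pen up
LT 45: heading 90 -> 135
LT 45: heading 135 -> 180
REPEAT 6 [
  -- iteration 1/6 --
  FD 8.1: (-1,10) -> (-9.1,10) [heading=180, move]
  FD 12.3: (-9.1,10) -> (-21.4,10) [heading=180, move]
  FD 11.8: (-21.4,10) -> (-33.2,10) [heading=180, move]
  FD 7.2: (-33.2,10) -> (-40.4,10) [heading=180, move]
  -- iteration 2/6 --
  FD 8.1: (-40.4,10) -> (-48.5,10) [heading=180, move]
  FD 12.3: (-48.5,10) -> (-60.8,10) [heading=180, move]
  FD 11.8: (-60.8,10) -> (-72.6,10) [heading=180, move]
  FD 7.2: (-72.6,10) -> (-79.8,10) [heading=180, move]
  -- iteration 3/6 --
  FD 8.1: (-79.8,10) -> (-87.9,10) [heading=180, move]
  FD 12.3: (-87.9,10) -> (-100.2,10) [heading=180, move]
  FD 11.8: (-100.2,10) -> (-112,10) [heading=180, move]
  FD 7.2: (-112,10) -> (-119.2,10) [heading=180, move]
  -- iteration 4/6 --
  FD 8.1: (-119.2,10) -> (-127.3,10) [heading=180, move]
  FD 12.3: (-127.3,10) -> (-139.6,10) [heading=180, move]
  FD 11.8: (-139.6,10) -> (-151.4,10) [heading=180, move]
  FD 7.2: (-151.4,10) -> (-158.6,10) [heading=180, move]
  -- iteration 5/6 --
  FD 8.1: (-158.6,10) -> (-166.7,10) [heading=180, move]
  FD 12.3: (-166.7,10) -> (-179,10) [heading=180, move]
  FD 11.8: (-179,10) -> (-190.8,10) [heading=180, move]
  FD 7.2: (-190.8,10) -> (-198,10) [heading=180, move]
  -- iteration 6/6 --
  FD 8.1: (-198,10) -> (-206.1,10) [heading=180, move]
  FD 12.3: (-206.1,10) -> (-218.4,10) [heading=180, move]
  FD 11.8: (-218.4,10) -> (-230.2,10) [heading=180, move]
  FD 7.2: (-230.2,10) -> (-237.4,10) [heading=180, move]
]
BK 4: (-237.4,10) -> (-233.4,10) [heading=180, move]
FD 1.2: (-233.4,10) -> (-234.6,10) [heading=180, move]
LT 180: heading 180 -> 0
RT 180: heading 0 -> 180
FD 13.2: (-234.6,10) -> (-247.8,10) [heading=180, move]
Final: pos=(-247.8,10), heading=180, 0 segment(s) drawn

Answer: 180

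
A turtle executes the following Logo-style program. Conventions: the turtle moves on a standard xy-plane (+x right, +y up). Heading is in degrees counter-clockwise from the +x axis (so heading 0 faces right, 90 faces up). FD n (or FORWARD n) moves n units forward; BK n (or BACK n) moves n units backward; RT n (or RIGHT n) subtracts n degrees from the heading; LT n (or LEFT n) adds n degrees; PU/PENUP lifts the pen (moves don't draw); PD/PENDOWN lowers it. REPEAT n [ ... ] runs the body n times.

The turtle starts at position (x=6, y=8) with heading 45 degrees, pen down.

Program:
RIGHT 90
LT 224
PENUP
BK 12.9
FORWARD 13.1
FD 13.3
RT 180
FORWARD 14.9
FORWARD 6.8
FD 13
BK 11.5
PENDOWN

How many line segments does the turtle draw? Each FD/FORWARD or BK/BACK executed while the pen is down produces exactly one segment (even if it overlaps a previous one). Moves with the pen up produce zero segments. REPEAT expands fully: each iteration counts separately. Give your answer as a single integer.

Executing turtle program step by step:
Start: pos=(6,8), heading=45, pen down
RT 90: heading 45 -> 315
LT 224: heading 315 -> 179
PU: pen up
BK 12.9: (6,8) -> (18.898,7.775) [heading=179, move]
FD 13.1: (18.898,7.775) -> (5.8,8.003) [heading=179, move]
FD 13.3: (5.8,8.003) -> (-7.498,8.236) [heading=179, move]
RT 180: heading 179 -> 359
FD 14.9: (-7.498,8.236) -> (7.4,7.976) [heading=359, move]
FD 6.8: (7.4,7.976) -> (14.199,7.857) [heading=359, move]
FD 13: (14.199,7.857) -> (27.197,7.63) [heading=359, move]
BK 11.5: (27.197,7.63) -> (15.699,7.831) [heading=359, move]
PD: pen down
Final: pos=(15.699,7.831), heading=359, 0 segment(s) drawn
Segments drawn: 0

Answer: 0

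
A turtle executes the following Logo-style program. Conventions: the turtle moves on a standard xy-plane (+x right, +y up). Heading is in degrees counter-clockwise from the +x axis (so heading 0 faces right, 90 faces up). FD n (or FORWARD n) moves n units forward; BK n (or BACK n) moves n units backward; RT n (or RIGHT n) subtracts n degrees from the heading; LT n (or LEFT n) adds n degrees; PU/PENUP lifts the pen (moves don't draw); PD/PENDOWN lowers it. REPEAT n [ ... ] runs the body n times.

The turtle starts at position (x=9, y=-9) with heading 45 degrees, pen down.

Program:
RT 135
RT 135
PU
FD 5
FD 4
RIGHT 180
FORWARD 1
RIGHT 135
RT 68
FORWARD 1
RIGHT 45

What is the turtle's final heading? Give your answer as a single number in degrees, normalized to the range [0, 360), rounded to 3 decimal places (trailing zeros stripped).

Answer: 67

Derivation:
Executing turtle program step by step:
Start: pos=(9,-9), heading=45, pen down
RT 135: heading 45 -> 270
RT 135: heading 270 -> 135
PU: pen up
FD 5: (9,-9) -> (5.464,-5.464) [heading=135, move]
FD 4: (5.464,-5.464) -> (2.636,-2.636) [heading=135, move]
RT 180: heading 135 -> 315
FD 1: (2.636,-2.636) -> (3.343,-3.343) [heading=315, move]
RT 135: heading 315 -> 180
RT 68: heading 180 -> 112
FD 1: (3.343,-3.343) -> (2.969,-2.416) [heading=112, move]
RT 45: heading 112 -> 67
Final: pos=(2.969,-2.416), heading=67, 0 segment(s) drawn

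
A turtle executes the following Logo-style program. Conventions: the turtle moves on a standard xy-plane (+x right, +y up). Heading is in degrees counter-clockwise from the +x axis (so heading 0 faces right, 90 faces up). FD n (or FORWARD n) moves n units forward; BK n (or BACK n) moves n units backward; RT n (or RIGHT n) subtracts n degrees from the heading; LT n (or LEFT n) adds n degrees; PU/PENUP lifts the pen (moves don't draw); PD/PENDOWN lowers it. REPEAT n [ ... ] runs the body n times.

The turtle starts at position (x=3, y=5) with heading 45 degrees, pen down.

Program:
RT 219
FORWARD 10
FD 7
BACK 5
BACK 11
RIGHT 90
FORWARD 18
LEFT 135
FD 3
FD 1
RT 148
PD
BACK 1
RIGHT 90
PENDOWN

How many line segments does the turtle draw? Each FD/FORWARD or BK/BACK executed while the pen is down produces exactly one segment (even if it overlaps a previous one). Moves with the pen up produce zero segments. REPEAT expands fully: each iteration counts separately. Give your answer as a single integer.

Answer: 8

Derivation:
Executing turtle program step by step:
Start: pos=(3,5), heading=45, pen down
RT 219: heading 45 -> 186
FD 10: (3,5) -> (-6.945,3.955) [heading=186, draw]
FD 7: (-6.945,3.955) -> (-13.907,3.223) [heading=186, draw]
BK 5: (-13.907,3.223) -> (-8.934,3.746) [heading=186, draw]
BK 11: (-8.934,3.746) -> (2.005,4.895) [heading=186, draw]
RT 90: heading 186 -> 96
FD 18: (2.005,4.895) -> (0.124,22.797) [heading=96, draw]
LT 135: heading 96 -> 231
FD 3: (0.124,22.797) -> (-1.764,20.465) [heading=231, draw]
FD 1: (-1.764,20.465) -> (-2.393,19.688) [heading=231, draw]
RT 148: heading 231 -> 83
PD: pen down
BK 1: (-2.393,19.688) -> (-2.515,18.696) [heading=83, draw]
RT 90: heading 83 -> 353
PD: pen down
Final: pos=(-2.515,18.696), heading=353, 8 segment(s) drawn
Segments drawn: 8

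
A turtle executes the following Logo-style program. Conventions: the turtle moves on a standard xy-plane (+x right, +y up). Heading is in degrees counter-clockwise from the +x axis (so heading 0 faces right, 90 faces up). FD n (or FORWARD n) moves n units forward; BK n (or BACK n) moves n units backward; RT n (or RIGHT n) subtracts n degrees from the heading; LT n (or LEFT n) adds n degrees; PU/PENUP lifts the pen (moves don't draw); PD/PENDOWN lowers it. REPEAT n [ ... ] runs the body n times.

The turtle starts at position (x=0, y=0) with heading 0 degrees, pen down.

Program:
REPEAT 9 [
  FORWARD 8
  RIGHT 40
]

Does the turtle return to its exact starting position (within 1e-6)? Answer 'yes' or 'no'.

Executing turtle program step by step:
Start: pos=(0,0), heading=0, pen down
REPEAT 9 [
  -- iteration 1/9 --
  FD 8: (0,0) -> (8,0) [heading=0, draw]
  RT 40: heading 0 -> 320
  -- iteration 2/9 --
  FD 8: (8,0) -> (14.128,-5.142) [heading=320, draw]
  RT 40: heading 320 -> 280
  -- iteration 3/9 --
  FD 8: (14.128,-5.142) -> (15.518,-13.021) [heading=280, draw]
  RT 40: heading 280 -> 240
  -- iteration 4/9 --
  FD 8: (15.518,-13.021) -> (11.518,-19.949) [heading=240, draw]
  RT 40: heading 240 -> 200
  -- iteration 5/9 --
  FD 8: (11.518,-19.949) -> (4,-22.685) [heading=200, draw]
  RT 40: heading 200 -> 160
  -- iteration 6/9 --
  FD 8: (4,-22.685) -> (-3.518,-19.949) [heading=160, draw]
  RT 40: heading 160 -> 120
  -- iteration 7/9 --
  FD 8: (-3.518,-19.949) -> (-7.518,-13.021) [heading=120, draw]
  RT 40: heading 120 -> 80
  -- iteration 8/9 --
  FD 8: (-7.518,-13.021) -> (-6.128,-5.142) [heading=80, draw]
  RT 40: heading 80 -> 40
  -- iteration 9/9 --
  FD 8: (-6.128,-5.142) -> (0,0) [heading=40, draw]
  RT 40: heading 40 -> 0
]
Final: pos=(0,0), heading=0, 9 segment(s) drawn

Start position: (0, 0)
Final position: (0, 0)
Distance = 0; < 1e-6 -> CLOSED

Answer: yes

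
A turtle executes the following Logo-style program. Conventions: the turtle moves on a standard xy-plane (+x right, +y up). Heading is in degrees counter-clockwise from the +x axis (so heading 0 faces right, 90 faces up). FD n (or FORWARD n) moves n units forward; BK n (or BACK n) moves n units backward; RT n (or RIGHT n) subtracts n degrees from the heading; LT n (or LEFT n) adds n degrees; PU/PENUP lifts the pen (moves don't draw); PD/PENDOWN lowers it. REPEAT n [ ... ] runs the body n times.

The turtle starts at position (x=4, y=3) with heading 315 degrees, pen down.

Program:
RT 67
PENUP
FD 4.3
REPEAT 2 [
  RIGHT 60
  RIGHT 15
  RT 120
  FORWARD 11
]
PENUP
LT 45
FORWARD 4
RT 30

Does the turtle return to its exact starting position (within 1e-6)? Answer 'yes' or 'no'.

Answer: no

Derivation:
Executing turtle program step by step:
Start: pos=(4,3), heading=315, pen down
RT 67: heading 315 -> 248
PU: pen up
FD 4.3: (4,3) -> (2.389,-0.987) [heading=248, move]
REPEAT 2 [
  -- iteration 1/2 --
  RT 60: heading 248 -> 188
  RT 15: heading 188 -> 173
  RT 120: heading 173 -> 53
  FD 11: (2.389,-0.987) -> (9.009,7.798) [heading=53, move]
  -- iteration 2/2 --
  RT 60: heading 53 -> 353
  RT 15: heading 353 -> 338
  RT 120: heading 338 -> 218
  FD 11: (9.009,7.798) -> (0.341,1.026) [heading=218, move]
]
PU: pen up
LT 45: heading 218 -> 263
FD 4: (0.341,1.026) -> (-0.146,-2.944) [heading=263, move]
RT 30: heading 263 -> 233
Final: pos=(-0.146,-2.944), heading=233, 0 segment(s) drawn

Start position: (4, 3)
Final position: (-0.146, -2.944)
Distance = 7.248; >= 1e-6 -> NOT closed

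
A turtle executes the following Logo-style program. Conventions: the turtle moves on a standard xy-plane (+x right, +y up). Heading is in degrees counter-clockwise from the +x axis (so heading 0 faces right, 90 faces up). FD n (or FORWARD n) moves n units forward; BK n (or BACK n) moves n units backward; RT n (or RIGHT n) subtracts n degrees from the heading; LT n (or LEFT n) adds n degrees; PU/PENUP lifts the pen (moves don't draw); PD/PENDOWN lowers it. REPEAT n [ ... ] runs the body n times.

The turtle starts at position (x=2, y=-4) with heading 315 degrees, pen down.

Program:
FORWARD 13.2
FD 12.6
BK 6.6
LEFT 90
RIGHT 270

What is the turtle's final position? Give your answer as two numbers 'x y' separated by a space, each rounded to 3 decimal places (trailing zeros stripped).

Executing turtle program step by step:
Start: pos=(2,-4), heading=315, pen down
FD 13.2: (2,-4) -> (11.334,-13.334) [heading=315, draw]
FD 12.6: (11.334,-13.334) -> (20.243,-22.243) [heading=315, draw]
BK 6.6: (20.243,-22.243) -> (15.576,-17.576) [heading=315, draw]
LT 90: heading 315 -> 45
RT 270: heading 45 -> 135
Final: pos=(15.576,-17.576), heading=135, 3 segment(s) drawn

Answer: 15.576 -17.576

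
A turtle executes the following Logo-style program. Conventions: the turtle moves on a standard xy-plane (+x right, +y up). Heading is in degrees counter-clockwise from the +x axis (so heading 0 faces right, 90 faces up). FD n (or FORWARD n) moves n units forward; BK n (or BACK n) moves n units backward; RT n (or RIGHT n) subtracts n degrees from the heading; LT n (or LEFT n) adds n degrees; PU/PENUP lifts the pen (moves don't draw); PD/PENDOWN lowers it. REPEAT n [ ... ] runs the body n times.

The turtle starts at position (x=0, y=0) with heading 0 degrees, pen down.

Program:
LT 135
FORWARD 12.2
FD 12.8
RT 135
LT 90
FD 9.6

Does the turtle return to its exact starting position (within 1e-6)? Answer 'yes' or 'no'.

Answer: no

Derivation:
Executing turtle program step by step:
Start: pos=(0,0), heading=0, pen down
LT 135: heading 0 -> 135
FD 12.2: (0,0) -> (-8.627,8.627) [heading=135, draw]
FD 12.8: (-8.627,8.627) -> (-17.678,17.678) [heading=135, draw]
RT 135: heading 135 -> 0
LT 90: heading 0 -> 90
FD 9.6: (-17.678,17.678) -> (-17.678,27.278) [heading=90, draw]
Final: pos=(-17.678,27.278), heading=90, 3 segment(s) drawn

Start position: (0, 0)
Final position: (-17.678, 27.278)
Distance = 32.505; >= 1e-6 -> NOT closed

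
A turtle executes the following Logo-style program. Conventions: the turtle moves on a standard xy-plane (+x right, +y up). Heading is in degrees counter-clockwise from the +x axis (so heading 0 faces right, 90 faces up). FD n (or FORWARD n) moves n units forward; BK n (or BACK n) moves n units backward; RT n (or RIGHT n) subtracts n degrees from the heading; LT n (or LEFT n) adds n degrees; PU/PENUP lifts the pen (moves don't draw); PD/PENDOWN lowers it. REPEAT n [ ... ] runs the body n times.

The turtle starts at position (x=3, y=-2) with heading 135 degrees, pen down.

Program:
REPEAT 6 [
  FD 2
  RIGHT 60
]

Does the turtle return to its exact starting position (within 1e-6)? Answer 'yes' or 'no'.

Answer: yes

Derivation:
Executing turtle program step by step:
Start: pos=(3,-2), heading=135, pen down
REPEAT 6 [
  -- iteration 1/6 --
  FD 2: (3,-2) -> (1.586,-0.586) [heading=135, draw]
  RT 60: heading 135 -> 75
  -- iteration 2/6 --
  FD 2: (1.586,-0.586) -> (2.103,1.346) [heading=75, draw]
  RT 60: heading 75 -> 15
  -- iteration 3/6 --
  FD 2: (2.103,1.346) -> (4.035,1.864) [heading=15, draw]
  RT 60: heading 15 -> 315
  -- iteration 4/6 --
  FD 2: (4.035,1.864) -> (5.449,0.449) [heading=315, draw]
  RT 60: heading 315 -> 255
  -- iteration 5/6 --
  FD 2: (5.449,0.449) -> (4.932,-1.482) [heading=255, draw]
  RT 60: heading 255 -> 195
  -- iteration 6/6 --
  FD 2: (4.932,-1.482) -> (3,-2) [heading=195, draw]
  RT 60: heading 195 -> 135
]
Final: pos=(3,-2), heading=135, 6 segment(s) drawn

Start position: (3, -2)
Final position: (3, -2)
Distance = 0; < 1e-6 -> CLOSED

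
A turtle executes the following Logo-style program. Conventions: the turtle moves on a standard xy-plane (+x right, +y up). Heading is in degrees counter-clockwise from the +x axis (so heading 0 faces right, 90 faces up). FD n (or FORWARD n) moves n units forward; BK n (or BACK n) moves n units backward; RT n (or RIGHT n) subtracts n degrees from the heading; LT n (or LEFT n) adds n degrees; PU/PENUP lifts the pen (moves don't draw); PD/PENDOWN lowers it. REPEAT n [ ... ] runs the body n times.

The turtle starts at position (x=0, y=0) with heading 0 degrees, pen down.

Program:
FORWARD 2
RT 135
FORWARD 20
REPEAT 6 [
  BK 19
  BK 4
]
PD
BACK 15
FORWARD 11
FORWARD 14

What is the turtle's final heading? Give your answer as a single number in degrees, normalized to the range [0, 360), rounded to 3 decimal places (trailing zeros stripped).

Answer: 225

Derivation:
Executing turtle program step by step:
Start: pos=(0,0), heading=0, pen down
FD 2: (0,0) -> (2,0) [heading=0, draw]
RT 135: heading 0 -> 225
FD 20: (2,0) -> (-12.142,-14.142) [heading=225, draw]
REPEAT 6 [
  -- iteration 1/6 --
  BK 19: (-12.142,-14.142) -> (1.293,-0.707) [heading=225, draw]
  BK 4: (1.293,-0.707) -> (4.121,2.121) [heading=225, draw]
  -- iteration 2/6 --
  BK 19: (4.121,2.121) -> (17.556,15.556) [heading=225, draw]
  BK 4: (17.556,15.556) -> (20.385,18.385) [heading=225, draw]
  -- iteration 3/6 --
  BK 19: (20.385,18.385) -> (33.82,31.82) [heading=225, draw]
  BK 4: (33.82,31.82) -> (36.648,34.648) [heading=225, draw]
  -- iteration 4/6 --
  BK 19: (36.648,34.648) -> (50.083,48.083) [heading=225, draw]
  BK 4: (50.083,48.083) -> (52.912,50.912) [heading=225, draw]
  -- iteration 5/6 --
  BK 19: (52.912,50.912) -> (66.347,64.347) [heading=225, draw]
  BK 4: (66.347,64.347) -> (69.175,67.175) [heading=225, draw]
  -- iteration 6/6 --
  BK 19: (69.175,67.175) -> (82.61,80.61) [heading=225, draw]
  BK 4: (82.61,80.61) -> (85.439,83.439) [heading=225, draw]
]
PD: pen down
BK 15: (85.439,83.439) -> (96.045,94.045) [heading=225, draw]
FD 11: (96.045,94.045) -> (88.267,86.267) [heading=225, draw]
FD 14: (88.267,86.267) -> (78.368,76.368) [heading=225, draw]
Final: pos=(78.368,76.368), heading=225, 17 segment(s) drawn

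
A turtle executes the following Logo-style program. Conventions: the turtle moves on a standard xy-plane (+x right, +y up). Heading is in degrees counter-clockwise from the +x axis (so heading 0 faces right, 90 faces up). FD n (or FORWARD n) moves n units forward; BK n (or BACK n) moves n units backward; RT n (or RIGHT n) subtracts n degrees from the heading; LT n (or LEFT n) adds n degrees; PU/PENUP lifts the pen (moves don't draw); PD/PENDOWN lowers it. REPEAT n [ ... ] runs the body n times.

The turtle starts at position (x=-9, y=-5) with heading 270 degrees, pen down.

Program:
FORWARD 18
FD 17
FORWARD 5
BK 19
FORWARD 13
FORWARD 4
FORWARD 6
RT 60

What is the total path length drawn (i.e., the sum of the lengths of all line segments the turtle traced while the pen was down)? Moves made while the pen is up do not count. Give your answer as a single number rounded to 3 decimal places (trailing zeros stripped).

Executing turtle program step by step:
Start: pos=(-9,-5), heading=270, pen down
FD 18: (-9,-5) -> (-9,-23) [heading=270, draw]
FD 17: (-9,-23) -> (-9,-40) [heading=270, draw]
FD 5: (-9,-40) -> (-9,-45) [heading=270, draw]
BK 19: (-9,-45) -> (-9,-26) [heading=270, draw]
FD 13: (-9,-26) -> (-9,-39) [heading=270, draw]
FD 4: (-9,-39) -> (-9,-43) [heading=270, draw]
FD 6: (-9,-43) -> (-9,-49) [heading=270, draw]
RT 60: heading 270 -> 210
Final: pos=(-9,-49), heading=210, 7 segment(s) drawn

Segment lengths:
  seg 1: (-9,-5) -> (-9,-23), length = 18
  seg 2: (-9,-23) -> (-9,-40), length = 17
  seg 3: (-9,-40) -> (-9,-45), length = 5
  seg 4: (-9,-45) -> (-9,-26), length = 19
  seg 5: (-9,-26) -> (-9,-39), length = 13
  seg 6: (-9,-39) -> (-9,-43), length = 4
  seg 7: (-9,-43) -> (-9,-49), length = 6
Total = 82

Answer: 82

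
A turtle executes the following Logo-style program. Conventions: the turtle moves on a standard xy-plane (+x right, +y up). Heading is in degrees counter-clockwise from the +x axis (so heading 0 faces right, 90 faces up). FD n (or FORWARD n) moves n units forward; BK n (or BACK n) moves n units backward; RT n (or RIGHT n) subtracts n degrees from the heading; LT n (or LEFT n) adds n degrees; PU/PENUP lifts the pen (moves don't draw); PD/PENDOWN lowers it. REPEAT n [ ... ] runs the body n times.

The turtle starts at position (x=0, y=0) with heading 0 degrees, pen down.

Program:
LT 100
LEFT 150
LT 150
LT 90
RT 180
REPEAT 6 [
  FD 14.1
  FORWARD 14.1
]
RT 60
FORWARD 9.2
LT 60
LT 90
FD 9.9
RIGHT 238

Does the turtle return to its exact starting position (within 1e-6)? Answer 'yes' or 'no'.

Answer: no

Derivation:
Executing turtle program step by step:
Start: pos=(0,0), heading=0, pen down
LT 100: heading 0 -> 100
LT 150: heading 100 -> 250
LT 150: heading 250 -> 40
LT 90: heading 40 -> 130
RT 180: heading 130 -> 310
REPEAT 6 [
  -- iteration 1/6 --
  FD 14.1: (0,0) -> (9.063,-10.801) [heading=310, draw]
  FD 14.1: (9.063,-10.801) -> (18.127,-21.602) [heading=310, draw]
  -- iteration 2/6 --
  FD 14.1: (18.127,-21.602) -> (27.19,-32.404) [heading=310, draw]
  FD 14.1: (27.19,-32.404) -> (36.253,-43.205) [heading=310, draw]
  -- iteration 3/6 --
  FD 14.1: (36.253,-43.205) -> (45.317,-54.006) [heading=310, draw]
  FD 14.1: (45.317,-54.006) -> (54.38,-64.807) [heading=310, draw]
  -- iteration 4/6 --
  FD 14.1: (54.38,-64.807) -> (63.443,-75.609) [heading=310, draw]
  FD 14.1: (63.443,-75.609) -> (72.506,-86.41) [heading=310, draw]
  -- iteration 5/6 --
  FD 14.1: (72.506,-86.41) -> (81.57,-97.211) [heading=310, draw]
  FD 14.1: (81.57,-97.211) -> (90.633,-108.012) [heading=310, draw]
  -- iteration 6/6 --
  FD 14.1: (90.633,-108.012) -> (99.696,-118.813) [heading=310, draw]
  FD 14.1: (99.696,-118.813) -> (108.76,-129.615) [heading=310, draw]
]
RT 60: heading 310 -> 250
FD 9.2: (108.76,-129.615) -> (105.613,-138.26) [heading=250, draw]
LT 60: heading 250 -> 310
LT 90: heading 310 -> 40
FD 9.9: (105.613,-138.26) -> (113.197,-131.896) [heading=40, draw]
RT 238: heading 40 -> 162
Final: pos=(113.197,-131.896), heading=162, 14 segment(s) drawn

Start position: (0, 0)
Final position: (113.197, -131.896)
Distance = 173.811; >= 1e-6 -> NOT closed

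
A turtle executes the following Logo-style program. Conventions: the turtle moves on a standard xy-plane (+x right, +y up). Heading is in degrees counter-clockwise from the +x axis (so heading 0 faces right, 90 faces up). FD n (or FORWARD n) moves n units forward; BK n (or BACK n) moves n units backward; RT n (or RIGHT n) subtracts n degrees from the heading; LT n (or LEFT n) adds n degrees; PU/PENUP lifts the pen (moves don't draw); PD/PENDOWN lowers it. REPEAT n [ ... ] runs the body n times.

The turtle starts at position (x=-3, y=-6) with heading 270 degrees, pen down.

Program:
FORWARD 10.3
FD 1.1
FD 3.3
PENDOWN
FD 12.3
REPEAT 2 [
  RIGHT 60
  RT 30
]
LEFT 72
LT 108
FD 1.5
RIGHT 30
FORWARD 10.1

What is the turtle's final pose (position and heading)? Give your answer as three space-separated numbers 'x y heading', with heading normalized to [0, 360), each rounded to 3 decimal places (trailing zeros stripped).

Executing turtle program step by step:
Start: pos=(-3,-6), heading=270, pen down
FD 10.3: (-3,-6) -> (-3,-16.3) [heading=270, draw]
FD 1.1: (-3,-16.3) -> (-3,-17.4) [heading=270, draw]
FD 3.3: (-3,-17.4) -> (-3,-20.7) [heading=270, draw]
PD: pen down
FD 12.3: (-3,-20.7) -> (-3,-33) [heading=270, draw]
REPEAT 2 [
  -- iteration 1/2 --
  RT 60: heading 270 -> 210
  RT 30: heading 210 -> 180
  -- iteration 2/2 --
  RT 60: heading 180 -> 120
  RT 30: heading 120 -> 90
]
LT 72: heading 90 -> 162
LT 108: heading 162 -> 270
FD 1.5: (-3,-33) -> (-3,-34.5) [heading=270, draw]
RT 30: heading 270 -> 240
FD 10.1: (-3,-34.5) -> (-8.05,-43.247) [heading=240, draw]
Final: pos=(-8.05,-43.247), heading=240, 6 segment(s) drawn

Answer: -8.05 -43.247 240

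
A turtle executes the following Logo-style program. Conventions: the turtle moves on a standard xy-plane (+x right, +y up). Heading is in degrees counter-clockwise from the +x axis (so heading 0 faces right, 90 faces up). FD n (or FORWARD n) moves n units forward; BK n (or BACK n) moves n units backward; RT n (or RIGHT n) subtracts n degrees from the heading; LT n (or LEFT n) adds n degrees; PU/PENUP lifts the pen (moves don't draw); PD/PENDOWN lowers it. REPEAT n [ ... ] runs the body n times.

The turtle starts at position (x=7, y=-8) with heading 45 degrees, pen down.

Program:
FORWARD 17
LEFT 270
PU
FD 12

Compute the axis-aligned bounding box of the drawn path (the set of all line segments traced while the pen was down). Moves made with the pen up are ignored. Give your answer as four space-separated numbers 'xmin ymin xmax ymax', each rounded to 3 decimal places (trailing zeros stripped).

Answer: 7 -8 19.021 4.021

Derivation:
Executing turtle program step by step:
Start: pos=(7,-8), heading=45, pen down
FD 17: (7,-8) -> (19.021,4.021) [heading=45, draw]
LT 270: heading 45 -> 315
PU: pen up
FD 12: (19.021,4.021) -> (27.506,-4.464) [heading=315, move]
Final: pos=(27.506,-4.464), heading=315, 1 segment(s) drawn

Segment endpoints: x in {7, 19.021}, y in {-8, 4.021}
xmin=7, ymin=-8, xmax=19.021, ymax=4.021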